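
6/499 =6/499 = 0.01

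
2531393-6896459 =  - 4365066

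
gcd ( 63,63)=63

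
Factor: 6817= 17^1*401^1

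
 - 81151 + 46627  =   - 34524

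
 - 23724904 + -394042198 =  - 417767102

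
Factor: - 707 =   -  7^1*101^1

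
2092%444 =316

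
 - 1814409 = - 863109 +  - 951300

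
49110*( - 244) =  - 11982840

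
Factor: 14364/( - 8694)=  - 38/23 = - 2^1*19^1*23^( - 1 )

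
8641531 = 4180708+4460823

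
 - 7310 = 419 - 7729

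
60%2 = 0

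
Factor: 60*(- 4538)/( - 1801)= 2^3*3^1*5^1*1801^(-1)*2269^1=272280/1801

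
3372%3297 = 75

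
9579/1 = 9579 = 9579.00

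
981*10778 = 10573218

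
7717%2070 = 1507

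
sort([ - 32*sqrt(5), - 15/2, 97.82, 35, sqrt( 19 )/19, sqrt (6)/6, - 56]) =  [ - 32*sqrt (5), - 56,-15/2, sqrt( 19)/19 , sqrt( 6 ) /6, 35,97.82 ] 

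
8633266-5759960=2873306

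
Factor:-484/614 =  - 2^1*11^2*307^(-1)=-242/307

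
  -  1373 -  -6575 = 5202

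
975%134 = 37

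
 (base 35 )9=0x9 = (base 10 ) 9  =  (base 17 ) 9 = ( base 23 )9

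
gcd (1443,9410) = 1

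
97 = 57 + 40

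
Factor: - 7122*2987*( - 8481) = 180419824134 = 2^1*3^2*11^1*29^1*103^1 * 257^1*1187^1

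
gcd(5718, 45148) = 2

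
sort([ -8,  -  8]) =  [ - 8, - 8]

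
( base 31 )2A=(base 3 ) 2200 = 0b1001000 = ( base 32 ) 28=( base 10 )72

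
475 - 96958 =  -  96483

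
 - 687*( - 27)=18549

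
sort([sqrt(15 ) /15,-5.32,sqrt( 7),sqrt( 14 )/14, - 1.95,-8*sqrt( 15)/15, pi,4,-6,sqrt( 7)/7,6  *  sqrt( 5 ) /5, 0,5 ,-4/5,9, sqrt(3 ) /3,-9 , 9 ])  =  [- 9, - 6,- 5.32, - 8*sqrt( 15 ) /15, - 1.95, - 4/5,0,sqrt( 15) /15,sqrt( 14)/14,  sqrt(7 )/7,sqrt (3)/3,sqrt( 7), 6*sqrt( 5 ) /5, pi,4, 5, 9,9] 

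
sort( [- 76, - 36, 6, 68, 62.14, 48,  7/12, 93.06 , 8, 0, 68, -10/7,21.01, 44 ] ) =[-76,- 36 , - 10/7, 0,7/12 , 6, 8, 21.01,44,48, 62.14,68, 68, 93.06]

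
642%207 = 21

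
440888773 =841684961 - 400796188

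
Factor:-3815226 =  - 2^1*3^2*79^1*2683^1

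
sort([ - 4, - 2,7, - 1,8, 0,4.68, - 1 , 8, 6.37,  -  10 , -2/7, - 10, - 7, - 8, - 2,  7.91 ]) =[-10, - 10 , - 8,  -  7,  -  4, - 2, - 2,-1,-1, - 2/7,0,4.68 , 6.37,7,7.91, 8,8]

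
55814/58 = 962  +  9/29 = 962.31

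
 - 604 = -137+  - 467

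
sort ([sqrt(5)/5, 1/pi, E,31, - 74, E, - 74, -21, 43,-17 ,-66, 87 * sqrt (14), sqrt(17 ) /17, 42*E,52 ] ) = [-74,-74, -66,-21, - 17, sqrt( 17)/17, 1/pi, sqrt( 5 ) /5,E, E, 31, 43,52, 42*E, 87* sqrt( 14 )] 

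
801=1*801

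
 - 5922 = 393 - 6315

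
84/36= 7/3= 2.33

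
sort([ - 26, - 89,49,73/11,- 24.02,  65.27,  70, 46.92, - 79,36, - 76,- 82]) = [ - 89 , - 82, - 79, - 76,-26,-24.02, 73/11,36,46.92,49,  65.27,70]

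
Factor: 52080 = 2^4*3^1 * 5^1*7^1*31^1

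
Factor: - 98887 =-98887^1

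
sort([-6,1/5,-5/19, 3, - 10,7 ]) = [ -10, - 6, - 5/19,1/5,  3, 7]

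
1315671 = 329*3999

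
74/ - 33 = -74/33 = -2.24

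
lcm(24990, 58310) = 174930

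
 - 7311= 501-7812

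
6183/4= 1545 + 3/4= 1545.75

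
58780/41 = 58780/41 = 1433.66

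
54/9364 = 27/4682 = 0.01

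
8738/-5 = -8738/5= - 1747.60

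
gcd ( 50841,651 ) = 21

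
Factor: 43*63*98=2^1*3^2*7^3*43^1 = 265482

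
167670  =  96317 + 71353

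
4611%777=726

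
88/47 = 1 + 41/47 = 1.87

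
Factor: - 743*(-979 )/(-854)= -727397/854 = -2^( - 1)*7^( - 1)*11^1*61^( - 1)*89^1*743^1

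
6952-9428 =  - 2476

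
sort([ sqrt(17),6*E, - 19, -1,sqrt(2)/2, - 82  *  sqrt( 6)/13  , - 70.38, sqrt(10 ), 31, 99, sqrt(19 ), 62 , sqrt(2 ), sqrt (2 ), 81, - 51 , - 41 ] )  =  [ - 70.38, - 51,-41, - 19,  -  82*sqrt(6)/13,-1, sqrt(2) /2, sqrt( 2 ),sqrt( 2), sqrt(10 ), sqrt(17),sqrt( 19), 6*E, 31, 62, 81,99 ]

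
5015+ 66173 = 71188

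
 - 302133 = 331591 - 633724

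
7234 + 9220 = 16454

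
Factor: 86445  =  3^2*5^1*17^1 * 113^1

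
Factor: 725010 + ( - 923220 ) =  - 2^1*3^1 * 5^1 * 6607^1 = - 198210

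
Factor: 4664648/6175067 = 2^3*131^1 * 4451^1*6175067^( - 1)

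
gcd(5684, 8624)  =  196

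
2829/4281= 943/1427 = 0.66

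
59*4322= 254998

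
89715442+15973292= 105688734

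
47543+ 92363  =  139906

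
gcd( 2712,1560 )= 24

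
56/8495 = 56/8495= 0.01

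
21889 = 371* 59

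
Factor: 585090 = 2^1*3^3*5^1 * 11^1 *197^1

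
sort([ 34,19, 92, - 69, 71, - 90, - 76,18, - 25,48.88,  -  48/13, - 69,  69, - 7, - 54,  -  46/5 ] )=[-90, - 76, - 69, - 69, - 54,-25,-46/5 , - 7, - 48/13,18 , 19,34, 48.88, 69, 71,92 ]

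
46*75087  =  3454002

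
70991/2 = 35495 + 1/2 = 35495.50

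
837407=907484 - 70077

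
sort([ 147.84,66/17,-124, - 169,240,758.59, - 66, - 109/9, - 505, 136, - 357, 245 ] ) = [ - 505, - 357,  -  169,-124 , - 66, - 109/9,66/17,136, 147.84,240, 245, 758.59 ] 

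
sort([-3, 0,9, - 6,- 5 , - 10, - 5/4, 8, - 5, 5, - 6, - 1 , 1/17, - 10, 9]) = [-10,  -  10, - 6, - 6, - 5, - 5, - 3, - 5/4, - 1,0,1/17, 5, 8 , 9, 9 ]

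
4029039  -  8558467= - 4529428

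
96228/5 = 96228/5 = 19245.60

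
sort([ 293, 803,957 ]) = [ 293,803, 957 ] 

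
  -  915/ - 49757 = 915/49757 = 0.02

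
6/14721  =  2/4907 = 0.00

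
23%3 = 2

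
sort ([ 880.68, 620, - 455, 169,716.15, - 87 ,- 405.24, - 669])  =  [-669, - 455,-405.24, - 87,  169,  620,716.15, 880.68 ] 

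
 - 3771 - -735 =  - 3036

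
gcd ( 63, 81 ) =9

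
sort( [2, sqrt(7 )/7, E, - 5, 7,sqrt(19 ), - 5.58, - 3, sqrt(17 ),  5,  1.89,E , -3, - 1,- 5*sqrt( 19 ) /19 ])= [ - 5.58, - 5, - 3, - 3,  -  5*sqrt( 19 ) /19, - 1, sqrt(7 )/7, 1.89,2, E, E,sqrt(17), sqrt (19), 5,  7] 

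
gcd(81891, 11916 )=9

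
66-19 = 47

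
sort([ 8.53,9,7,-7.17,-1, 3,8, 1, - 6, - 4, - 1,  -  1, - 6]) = [ - 7.17, - 6,-6, - 4 ,-1,  -  1, - 1,1,3, 7 , 8, 8.53,9 ]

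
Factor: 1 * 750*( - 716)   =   -2^3*3^1*5^3 * 179^1 = -537000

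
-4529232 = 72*( - 62906)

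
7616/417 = 18+110/417 = 18.26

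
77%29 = 19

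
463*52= 24076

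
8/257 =8/257 =0.03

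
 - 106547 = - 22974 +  -83573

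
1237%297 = 49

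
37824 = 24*1576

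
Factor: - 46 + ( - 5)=  -  51 = - 3^1  *  17^1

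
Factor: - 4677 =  - 3^1 * 1559^1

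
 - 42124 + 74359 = 32235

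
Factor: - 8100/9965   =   - 2^2*3^4 * 5^1* 1993^(  -  1) = -1620/1993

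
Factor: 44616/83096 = 3^1*11^1*13^1*17^( - 1 )*47^( - 1) = 429/799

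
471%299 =172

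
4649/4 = 4649/4= 1162.25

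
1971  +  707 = 2678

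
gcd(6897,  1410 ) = 3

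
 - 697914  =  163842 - 861756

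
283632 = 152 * 1866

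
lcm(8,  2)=8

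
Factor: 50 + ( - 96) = - 46= - 2^1 * 23^1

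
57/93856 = 57/93856= 0.00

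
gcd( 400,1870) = 10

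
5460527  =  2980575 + 2479952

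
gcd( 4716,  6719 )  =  1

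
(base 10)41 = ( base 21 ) 1K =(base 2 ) 101001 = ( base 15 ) 2B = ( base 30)1B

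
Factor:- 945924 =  - 2^2 * 3^1*7^1*11261^1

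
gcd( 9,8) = 1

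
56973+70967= 127940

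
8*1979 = 15832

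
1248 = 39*32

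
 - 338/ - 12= 28 + 1/6 = 28.17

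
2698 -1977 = 721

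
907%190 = 147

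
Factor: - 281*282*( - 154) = 2^2 * 3^1*7^1*11^1 * 47^1*281^1 =12203268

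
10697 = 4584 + 6113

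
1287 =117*11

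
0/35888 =0 = 0.00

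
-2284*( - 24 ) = 54816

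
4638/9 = 515 + 1/3 = 515.33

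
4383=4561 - 178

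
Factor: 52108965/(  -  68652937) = -3^2*5^1 * 1157977^1*68652937^( - 1 ) 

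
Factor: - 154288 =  - 2^4*9643^1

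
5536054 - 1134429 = 4401625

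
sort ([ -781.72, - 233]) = [ - 781.72, - 233]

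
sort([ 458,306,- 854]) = [  -  854, 306,458]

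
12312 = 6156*2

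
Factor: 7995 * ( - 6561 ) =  - 3^9 *5^1*13^1*41^1 = - 52455195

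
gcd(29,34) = 1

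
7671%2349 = 624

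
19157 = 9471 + 9686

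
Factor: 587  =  587^1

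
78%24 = 6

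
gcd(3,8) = 1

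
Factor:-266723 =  - 109^1*  2447^1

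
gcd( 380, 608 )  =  76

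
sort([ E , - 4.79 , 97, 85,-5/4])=[ - 4.79, - 5/4,  E,85, 97 ]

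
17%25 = 17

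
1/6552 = 1/6552 = 0.00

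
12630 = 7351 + 5279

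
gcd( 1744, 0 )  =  1744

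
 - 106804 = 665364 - 772168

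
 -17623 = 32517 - 50140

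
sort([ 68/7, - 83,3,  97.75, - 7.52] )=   [ - 83, - 7.52, 3, 68/7, 97.75] 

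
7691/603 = 12 + 455/603 = 12.75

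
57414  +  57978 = 115392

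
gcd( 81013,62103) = 1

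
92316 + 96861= 189177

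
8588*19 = 163172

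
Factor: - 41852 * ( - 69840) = 2922943680 = 2^6 * 3^2*5^1*97^1 * 10463^1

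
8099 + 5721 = 13820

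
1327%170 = 137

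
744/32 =23 + 1/4= 23.25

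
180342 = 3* 60114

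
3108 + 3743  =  6851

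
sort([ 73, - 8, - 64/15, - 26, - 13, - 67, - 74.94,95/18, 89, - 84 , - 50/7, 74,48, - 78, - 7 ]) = [ - 84, - 78, - 74.94, - 67, - 26,- 13, - 8,  -  50/7, - 7, - 64/15,95/18,48, 73, 74,89 ] 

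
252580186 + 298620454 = 551200640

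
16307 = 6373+9934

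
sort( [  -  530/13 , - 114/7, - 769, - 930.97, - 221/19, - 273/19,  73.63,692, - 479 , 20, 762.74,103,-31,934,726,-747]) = [ - 930.97, - 769, - 747, - 479, - 530/13, - 31, - 114/7, - 273/19, - 221/19,20 , 73.63,103, 692,726,762.74, 934 ] 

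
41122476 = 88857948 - 47735472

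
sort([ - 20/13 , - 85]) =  [- 85,-20/13]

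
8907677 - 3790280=5117397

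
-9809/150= - 66+91/150  =  - 65.39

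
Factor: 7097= 47^1*151^1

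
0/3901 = 0 = 0.00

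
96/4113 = 32/1371= 0.02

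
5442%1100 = 1042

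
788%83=41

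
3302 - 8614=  - 5312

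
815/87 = 815/87 =9.37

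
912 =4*228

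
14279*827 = 11808733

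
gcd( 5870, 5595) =5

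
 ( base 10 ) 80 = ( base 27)2Q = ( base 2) 1010000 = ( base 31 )2I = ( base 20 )40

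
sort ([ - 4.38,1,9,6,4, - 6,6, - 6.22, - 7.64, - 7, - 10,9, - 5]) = [ - 10, - 7.64,  -  7,  -  6.22, - 6, - 5, - 4.38,1 , 4, 6,6,9, 9]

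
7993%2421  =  730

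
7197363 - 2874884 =4322479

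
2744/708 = 3 + 155/177 = 3.88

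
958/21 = 45 + 13/21 = 45.62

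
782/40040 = 391/20020 = 0.02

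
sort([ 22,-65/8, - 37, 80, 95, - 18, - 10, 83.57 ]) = [-37, - 18 ,-10,  -  65/8, 22, 80,83.57, 95]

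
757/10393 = 757/10393 = 0.07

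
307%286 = 21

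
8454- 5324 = 3130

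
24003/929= 25 + 778/929=25.84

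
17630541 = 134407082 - 116776541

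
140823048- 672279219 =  - 531456171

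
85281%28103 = 972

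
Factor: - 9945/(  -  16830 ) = 2^( -1)*11^( - 1)*13^1=13/22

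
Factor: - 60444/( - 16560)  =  2^(-2)*5^( - 1)*73^1=73/20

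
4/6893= 4/6893 = 0.00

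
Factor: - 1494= - 2^1*3^2*83^1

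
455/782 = 455/782 = 0.58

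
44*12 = 528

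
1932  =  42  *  46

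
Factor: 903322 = 2^1*7^1*113^1*571^1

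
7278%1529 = 1162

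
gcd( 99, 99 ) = 99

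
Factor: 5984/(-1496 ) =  - 4 = -2^2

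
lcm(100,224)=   5600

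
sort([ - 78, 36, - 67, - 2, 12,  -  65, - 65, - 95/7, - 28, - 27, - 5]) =[ - 78 , - 67, - 65, - 65, - 28, - 27 , - 95/7 , - 5, - 2, 12,  36]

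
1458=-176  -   - 1634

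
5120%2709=2411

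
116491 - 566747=-450256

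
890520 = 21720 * 41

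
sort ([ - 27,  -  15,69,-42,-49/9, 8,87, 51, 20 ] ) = [- 42,  -  27,-15, -49/9 , 8,20, 51, 69, 87]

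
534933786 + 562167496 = 1097101282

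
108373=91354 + 17019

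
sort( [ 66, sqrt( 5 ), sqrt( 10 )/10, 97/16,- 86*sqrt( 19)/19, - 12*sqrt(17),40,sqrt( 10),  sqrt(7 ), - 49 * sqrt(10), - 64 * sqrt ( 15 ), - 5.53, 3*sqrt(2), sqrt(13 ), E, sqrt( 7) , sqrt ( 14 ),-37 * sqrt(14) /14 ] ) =[-64*sqrt ( 15),-49*sqrt ( 10 ),  -  12*sqrt( 17), - 86*sqrt(19 )/19, - 37*sqrt(14 )/14 ,-5.53, sqrt(10 )/10,  sqrt( 5 ), sqrt( 7 ), sqrt(7), E, sqrt(10) , sqrt( 13 ) , sqrt( 14), 3*sqrt(2),97/16,40, 66]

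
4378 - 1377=3001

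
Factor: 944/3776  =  1/4  =  2^( - 2 ) 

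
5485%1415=1240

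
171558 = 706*243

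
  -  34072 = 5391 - 39463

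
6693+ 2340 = 9033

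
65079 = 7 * 9297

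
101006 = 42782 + 58224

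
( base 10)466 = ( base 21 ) 114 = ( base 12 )32A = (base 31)F1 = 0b111010010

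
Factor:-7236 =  - 2^2*3^3*67^1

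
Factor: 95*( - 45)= - 3^2*5^2*19^1= - 4275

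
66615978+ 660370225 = 726986203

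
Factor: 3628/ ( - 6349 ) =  - 4/7 = -2^2*7^( - 1)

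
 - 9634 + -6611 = - 16245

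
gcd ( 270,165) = 15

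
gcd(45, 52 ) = 1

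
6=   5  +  1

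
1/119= 1/119 = 0.01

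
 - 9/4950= - 1/550=-  0.00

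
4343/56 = 77+31/56 = 77.55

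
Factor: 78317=78317^1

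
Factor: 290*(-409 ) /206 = -59305/103 = - 5^1*29^1*103^(-1 )*409^1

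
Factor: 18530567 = 11^1 * 19^1*88663^1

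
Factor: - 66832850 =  - 2^1*5^2*7^1 * 257^1*743^1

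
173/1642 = 173/1642 = 0.11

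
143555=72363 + 71192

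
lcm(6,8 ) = 24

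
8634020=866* 9970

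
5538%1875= 1788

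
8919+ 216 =9135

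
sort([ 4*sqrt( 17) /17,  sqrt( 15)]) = [4 * sqrt( 17) /17,sqrt( 15 ) ] 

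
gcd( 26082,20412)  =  1134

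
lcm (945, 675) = 4725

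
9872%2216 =1008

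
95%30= 5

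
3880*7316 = 28386080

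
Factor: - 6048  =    -  2^5 * 3^3 * 7^1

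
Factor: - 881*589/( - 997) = 19^1*31^1*881^1*997^( - 1 ) = 518909/997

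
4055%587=533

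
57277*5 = 286385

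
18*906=16308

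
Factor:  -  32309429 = -811^1*39839^1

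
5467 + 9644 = 15111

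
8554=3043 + 5511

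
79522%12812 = 2650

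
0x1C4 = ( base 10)452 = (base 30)F2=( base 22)KC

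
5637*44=248028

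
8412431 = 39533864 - 31121433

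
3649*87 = 317463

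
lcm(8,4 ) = 8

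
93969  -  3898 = 90071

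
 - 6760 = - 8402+1642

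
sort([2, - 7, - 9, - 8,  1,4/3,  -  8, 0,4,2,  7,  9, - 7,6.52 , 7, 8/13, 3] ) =[ - 9, - 8, - 8,-7,  -  7,0,8/13,1,4/3,2,  2 , 3,  4, 6.52,7,7, 9] 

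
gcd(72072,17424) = 792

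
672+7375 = 8047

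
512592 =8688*59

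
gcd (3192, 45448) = 152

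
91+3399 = 3490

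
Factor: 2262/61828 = 2^( - 1)*3^1*41^(-1 )=3/82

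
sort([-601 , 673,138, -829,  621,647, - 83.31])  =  [ - 829 , - 601, - 83.31,138,  621 , 647, 673]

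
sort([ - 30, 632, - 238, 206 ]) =[ - 238, - 30, 206, 632]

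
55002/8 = 6875+1/4 = 6875.25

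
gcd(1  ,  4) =1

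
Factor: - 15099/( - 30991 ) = 3^1*7^1*17^( - 1 )*719^1*1823^( - 1 ) 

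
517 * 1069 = 552673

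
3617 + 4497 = 8114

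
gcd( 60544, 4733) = 1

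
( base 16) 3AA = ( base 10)938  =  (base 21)22e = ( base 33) se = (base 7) 2510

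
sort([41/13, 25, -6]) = [ - 6,41/13 , 25 ]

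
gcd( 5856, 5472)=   96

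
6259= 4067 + 2192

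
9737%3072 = 521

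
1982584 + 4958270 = 6940854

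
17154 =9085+8069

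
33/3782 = 33/3782 = 0.01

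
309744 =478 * 648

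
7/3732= 7/3732 =0.00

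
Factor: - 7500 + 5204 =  - 2296 = -2^3*7^1*41^1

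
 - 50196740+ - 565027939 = -615224679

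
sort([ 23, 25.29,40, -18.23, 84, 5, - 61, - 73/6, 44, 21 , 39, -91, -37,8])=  [ - 91, - 61, - 37, - 18.23, - 73/6, 5,8,21, 23,25.29, 39, 40,44, 84]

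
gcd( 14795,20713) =2959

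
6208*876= 5438208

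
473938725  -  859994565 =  - 386055840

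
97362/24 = 16227/4 = 4056.75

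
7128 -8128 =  - 1000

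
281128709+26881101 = 308009810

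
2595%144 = 3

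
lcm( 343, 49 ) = 343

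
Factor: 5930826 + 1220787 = 7151613= 3^1 *7^1*191^1*1783^1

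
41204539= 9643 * 4273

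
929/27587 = 929/27587= 0.03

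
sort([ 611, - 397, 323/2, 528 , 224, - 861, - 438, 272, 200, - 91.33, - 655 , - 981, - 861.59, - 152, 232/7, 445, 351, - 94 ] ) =[ - 981 ,-861.59,-861, - 655, - 438,  -  397, - 152, - 94, - 91.33, 232/7,323/2, 200,224, 272 , 351, 445,528, 611] 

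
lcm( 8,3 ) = 24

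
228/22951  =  228/22951= 0.01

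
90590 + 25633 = 116223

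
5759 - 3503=2256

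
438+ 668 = 1106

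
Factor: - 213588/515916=  -  3^( - 1)*281^( - 1)*349^1 = -349/843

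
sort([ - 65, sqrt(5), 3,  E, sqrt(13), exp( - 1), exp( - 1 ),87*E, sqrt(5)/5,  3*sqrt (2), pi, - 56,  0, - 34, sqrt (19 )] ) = [ - 65, - 56, - 34,0,exp ( - 1) , exp(-1),sqrt(5)/5,sqrt( 5),  E , 3,  pi, sqrt(13),3*sqrt( 2 ),sqrt( 19),87*E ]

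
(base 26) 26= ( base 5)213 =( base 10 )58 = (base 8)72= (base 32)1q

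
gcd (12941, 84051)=1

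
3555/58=61 + 17/58 = 61.29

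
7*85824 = 600768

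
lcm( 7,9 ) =63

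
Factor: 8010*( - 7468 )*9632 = - 2^8 * 3^2*5^1 *7^1*43^1*89^1*1867^1 = - 576173525760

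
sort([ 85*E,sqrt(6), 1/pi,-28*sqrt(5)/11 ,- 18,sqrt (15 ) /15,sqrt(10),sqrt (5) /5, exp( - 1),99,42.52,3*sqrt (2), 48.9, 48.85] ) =[ - 18, - 28*sqrt ( 5)/11,sqrt ( 15 ) /15,  1/pi,exp(- 1),sqrt(5 ) /5,sqrt(6 ), sqrt( 10 ),3*sqrt( 2),  42.52,  48.85,48.9, 99,85 * E]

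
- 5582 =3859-9441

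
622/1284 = 311/642 = 0.48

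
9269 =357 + 8912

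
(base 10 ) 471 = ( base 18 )183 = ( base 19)15f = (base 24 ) jf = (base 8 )727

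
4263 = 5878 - 1615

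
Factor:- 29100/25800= -97/86 = -2^ ( - 1)*43^ ( - 1)  *  97^1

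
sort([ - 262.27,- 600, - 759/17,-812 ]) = [ -812,  -  600 ,  -  262.27, - 759/17]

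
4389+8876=13265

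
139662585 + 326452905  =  466115490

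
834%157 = 49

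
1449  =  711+738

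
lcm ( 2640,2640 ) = 2640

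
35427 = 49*723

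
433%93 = 61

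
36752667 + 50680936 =87433603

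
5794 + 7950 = 13744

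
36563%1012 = 131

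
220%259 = 220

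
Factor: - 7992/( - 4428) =2^1*37^1 * 41^(-1 ) = 74/41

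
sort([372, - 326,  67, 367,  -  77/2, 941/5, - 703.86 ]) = [ - 703.86,- 326, -77/2,67,  941/5, 367,372]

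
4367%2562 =1805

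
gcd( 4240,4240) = 4240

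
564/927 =188/309 = 0.61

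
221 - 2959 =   -  2738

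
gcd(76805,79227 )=1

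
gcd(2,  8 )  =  2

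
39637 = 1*39637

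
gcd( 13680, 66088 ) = 8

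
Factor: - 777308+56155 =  - 721153 = - 31^1*43^1*541^1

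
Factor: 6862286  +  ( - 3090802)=3771484 = 2^2*17^1*37^1*1499^1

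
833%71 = 52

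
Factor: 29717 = 29717^1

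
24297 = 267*91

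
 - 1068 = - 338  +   - 730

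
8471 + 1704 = 10175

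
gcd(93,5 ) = 1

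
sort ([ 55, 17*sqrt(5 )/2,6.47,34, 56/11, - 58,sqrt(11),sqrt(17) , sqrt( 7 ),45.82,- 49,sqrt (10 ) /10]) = [ - 58,-49, sqrt( 10)/10, sqrt( 7 ),sqrt( 11),sqrt( 17), 56/11,6.47,17*sqrt(5 ) /2, 34,45.82,55 ] 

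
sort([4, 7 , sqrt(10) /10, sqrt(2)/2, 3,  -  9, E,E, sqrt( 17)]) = [ -9, sqrt( 10)/10, sqrt(2)/2,E, E, 3,4, sqrt(17 ),7]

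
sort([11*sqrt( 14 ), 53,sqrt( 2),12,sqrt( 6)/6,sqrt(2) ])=[sqrt ( 6 ) /6,sqrt( 2),sqrt(2),12,11 * sqrt( 14) , 53]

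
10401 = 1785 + 8616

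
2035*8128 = 16540480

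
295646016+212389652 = 508035668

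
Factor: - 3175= - 5^2*127^1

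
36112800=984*36700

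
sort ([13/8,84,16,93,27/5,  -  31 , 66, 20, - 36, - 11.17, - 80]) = [ - 80, - 36, - 31, - 11.17,13/8,27/5, 16,20,66, 84,93] 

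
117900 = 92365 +25535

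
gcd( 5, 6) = 1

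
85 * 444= 37740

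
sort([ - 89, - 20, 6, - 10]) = [ - 89  , - 20, - 10,6 ]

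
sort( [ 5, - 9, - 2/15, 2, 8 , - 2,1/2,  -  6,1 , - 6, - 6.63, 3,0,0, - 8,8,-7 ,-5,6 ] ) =[-9, - 8, - 7, - 6.63,-6, - 6 , - 5,  -  2, -2/15, 0,0,1/2,1,2,3,  5, 6,  8, 8]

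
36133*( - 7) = -252931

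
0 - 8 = - 8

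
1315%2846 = 1315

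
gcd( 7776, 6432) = 96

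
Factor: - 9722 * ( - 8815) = 85699430 =2^1*5^1 * 41^1*43^1 * 4861^1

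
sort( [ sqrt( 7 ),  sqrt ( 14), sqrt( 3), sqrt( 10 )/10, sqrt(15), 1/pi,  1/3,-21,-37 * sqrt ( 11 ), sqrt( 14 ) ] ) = [ - 37*sqrt( 11 ), - 21,sqrt(10)/10, 1/pi, 1/3,sqrt ( 3 ), sqrt( 7), sqrt( 14 ), sqrt( 14),  sqrt( 15)]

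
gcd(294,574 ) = 14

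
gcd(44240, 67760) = 560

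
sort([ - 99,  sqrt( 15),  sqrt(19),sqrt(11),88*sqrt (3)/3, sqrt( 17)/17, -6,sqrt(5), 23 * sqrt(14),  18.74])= [ - 99 , - 6,sqrt(17) /17,sqrt( 5),  sqrt( 11),  sqrt( 15),sqrt(19), 18.74 , 88*sqrt(3)/3,23*sqrt( 14)] 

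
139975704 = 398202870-258227166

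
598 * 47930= 28662140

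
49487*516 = 25535292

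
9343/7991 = 1 + 1352/7991 = 1.17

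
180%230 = 180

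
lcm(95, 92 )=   8740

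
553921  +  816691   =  1370612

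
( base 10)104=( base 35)2Y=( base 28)3K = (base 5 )404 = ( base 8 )150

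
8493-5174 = 3319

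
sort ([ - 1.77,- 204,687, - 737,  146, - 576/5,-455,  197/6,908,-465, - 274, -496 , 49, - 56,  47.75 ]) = [ - 737,-496,  -  465, - 455, - 274,-204,-576/5,-56,-1.77,197/6,47.75,  49,146, 687,  908 ] 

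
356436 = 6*59406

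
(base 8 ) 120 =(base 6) 212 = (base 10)80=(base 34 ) 2C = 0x50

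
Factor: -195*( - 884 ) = 172380 = 2^2*3^1 * 5^1*13^2*17^1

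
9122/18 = 4561/9 = 506.78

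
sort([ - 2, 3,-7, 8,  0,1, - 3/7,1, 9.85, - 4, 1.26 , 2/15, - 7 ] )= [ - 7,  -  7, - 4 ,  -  2, - 3/7 , 0,2/15, 1 , 1 , 1.26,3,8 , 9.85 ] 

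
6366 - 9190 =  - 2824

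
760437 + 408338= 1168775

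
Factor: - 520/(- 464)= 2^( - 1)*5^1*13^1*29^ (- 1) = 65/58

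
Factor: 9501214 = 2^1*661^1*7187^1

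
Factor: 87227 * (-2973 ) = -259325871 = - 3^1*7^1*17^1*733^1 * 991^1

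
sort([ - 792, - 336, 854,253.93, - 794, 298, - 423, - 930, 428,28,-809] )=[ - 930, - 809 ,  -  794, - 792, - 423, - 336,28 , 253.93, 298,428,854] 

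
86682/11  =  7880 + 2/11=7880.18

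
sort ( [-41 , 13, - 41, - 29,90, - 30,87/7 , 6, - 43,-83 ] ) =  [ - 83,-43, - 41,-41, - 30, - 29,  6, 87/7,13,90 ] 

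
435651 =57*7643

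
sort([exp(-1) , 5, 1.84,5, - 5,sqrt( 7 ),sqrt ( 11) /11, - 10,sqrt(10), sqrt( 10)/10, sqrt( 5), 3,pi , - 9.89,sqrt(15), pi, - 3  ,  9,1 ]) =[ - 10, - 9.89, - 5, - 3,sqrt(11) /11, sqrt (10)/10, exp(  -  1), 1,1.84, sqrt( 5),  sqrt(7 ),3, pi,pi, sqrt(10),sqrt(15 ),5,5,9]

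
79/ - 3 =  - 79/3 = - 26.33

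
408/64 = 51/8 = 6.38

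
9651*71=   685221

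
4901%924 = 281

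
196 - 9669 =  - 9473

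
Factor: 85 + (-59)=2^1*13^1 = 26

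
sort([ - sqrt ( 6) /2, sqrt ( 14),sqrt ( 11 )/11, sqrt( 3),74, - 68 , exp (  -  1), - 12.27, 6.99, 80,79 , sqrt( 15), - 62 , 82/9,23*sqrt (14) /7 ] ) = [  -  68,- 62,  -  12.27 , - sqrt( 6) /2,  sqrt(11 )/11, exp( - 1), sqrt( 3),  sqrt( 14 ),sqrt( 15),  6.99 , 82/9,  23* sqrt(14 ) /7,74,79,80 ] 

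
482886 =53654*9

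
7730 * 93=718890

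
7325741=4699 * 1559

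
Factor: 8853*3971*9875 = 3^1* 5^3*11^1*13^1*19^2*79^1*227^1 = 347158222125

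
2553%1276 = 1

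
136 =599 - 463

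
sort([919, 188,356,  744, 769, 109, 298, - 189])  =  [ - 189 , 109, 188,298,356,744,769,919]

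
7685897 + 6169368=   13855265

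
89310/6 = 14885 =14885.00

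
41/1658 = 41/1658 = 0.02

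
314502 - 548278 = -233776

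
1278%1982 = 1278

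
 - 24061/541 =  - 45+284/541  =  - 44.48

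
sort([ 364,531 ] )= [ 364,531]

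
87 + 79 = 166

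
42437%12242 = 5711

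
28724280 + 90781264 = 119505544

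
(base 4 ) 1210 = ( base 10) 100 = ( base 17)5F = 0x64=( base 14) 72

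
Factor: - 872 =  - 2^3*109^1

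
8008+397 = 8405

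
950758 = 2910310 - 1959552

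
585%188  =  21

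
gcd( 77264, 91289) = 11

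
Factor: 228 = 2^2*3^1*19^1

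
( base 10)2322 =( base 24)40I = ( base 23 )48M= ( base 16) 912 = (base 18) 730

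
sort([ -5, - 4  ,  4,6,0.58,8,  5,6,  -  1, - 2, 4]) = [ - 5, - 4, - 2, - 1, 0.58,  4,  4 , 5,6,6, 8] 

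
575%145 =140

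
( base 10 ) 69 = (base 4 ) 1011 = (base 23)30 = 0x45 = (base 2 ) 1000101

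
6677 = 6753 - 76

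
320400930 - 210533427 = 109867503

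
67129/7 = 9589 + 6/7 = 9589.86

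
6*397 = 2382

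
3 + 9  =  12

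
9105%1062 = 609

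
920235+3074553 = 3994788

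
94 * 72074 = 6774956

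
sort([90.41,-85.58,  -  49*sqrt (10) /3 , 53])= [- 85.58,- 49*sqrt( 10)/3, 53,90.41]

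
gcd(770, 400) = 10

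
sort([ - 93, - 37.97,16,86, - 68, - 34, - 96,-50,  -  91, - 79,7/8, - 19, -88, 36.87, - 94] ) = [ - 96,- 94, - 93,  -  91, - 88, - 79, - 68, - 50, - 37.97, - 34,  -  19,7/8,16, 36.87  ,  86 ] 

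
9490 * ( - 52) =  - 493480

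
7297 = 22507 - 15210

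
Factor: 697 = 17^1*41^1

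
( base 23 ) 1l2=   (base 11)842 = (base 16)3F6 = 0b1111110110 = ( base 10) 1014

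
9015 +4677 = 13692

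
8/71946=4/35973 = 0.00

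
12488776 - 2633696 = 9855080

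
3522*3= 10566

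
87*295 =25665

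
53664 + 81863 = 135527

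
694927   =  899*773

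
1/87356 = 1/87356 = 0.00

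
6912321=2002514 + 4909807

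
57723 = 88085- 30362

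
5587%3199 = 2388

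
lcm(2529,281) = 2529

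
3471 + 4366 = 7837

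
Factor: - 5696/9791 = -2^6*89^1 * 9791^( - 1)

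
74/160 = 37/80 = 0.46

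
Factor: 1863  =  3^4*23^1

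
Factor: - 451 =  - 11^1*41^1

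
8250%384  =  186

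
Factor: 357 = 3^1*7^1*17^1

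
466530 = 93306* 5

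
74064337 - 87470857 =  - 13406520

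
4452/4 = 1113 = 1113.00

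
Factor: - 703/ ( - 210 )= 2^(-1 )*3^(- 1)*5^(-1 ) * 7^(-1)*19^1*37^1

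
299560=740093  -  440533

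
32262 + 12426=44688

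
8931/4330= 2+271/4330 = 2.06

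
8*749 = 5992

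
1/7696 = 1/7696 = 0.00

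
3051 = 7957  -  4906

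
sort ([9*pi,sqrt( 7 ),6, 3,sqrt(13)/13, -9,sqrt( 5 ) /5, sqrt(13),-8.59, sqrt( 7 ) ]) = [ - 9, - 8.59,sqrt( 13)/13, sqrt( 5 ) /5 , sqrt( 7 ), sqrt( 7), 3, sqrt( 13),6, 9*pi]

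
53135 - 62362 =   -  9227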